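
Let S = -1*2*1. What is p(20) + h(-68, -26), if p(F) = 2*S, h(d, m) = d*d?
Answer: 4620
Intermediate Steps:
h(d, m) = d²
S = -2 (S = -2*1 = -2)
p(F) = -4 (p(F) = 2*(-2) = -4)
p(20) + h(-68, -26) = -4 + (-68)² = -4 + 4624 = 4620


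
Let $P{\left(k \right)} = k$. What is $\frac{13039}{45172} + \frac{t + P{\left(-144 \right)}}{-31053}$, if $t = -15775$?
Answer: $\frac{1123993135}{1402726116} \approx 0.80129$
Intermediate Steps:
$\frac{13039}{45172} + \frac{t + P{\left(-144 \right)}}{-31053} = \frac{13039}{45172} + \frac{-15775 - 144}{-31053} = 13039 \cdot \frac{1}{45172} - - \frac{15919}{31053} = \frac{13039}{45172} + \frac{15919}{31053} = \frac{1123993135}{1402726116}$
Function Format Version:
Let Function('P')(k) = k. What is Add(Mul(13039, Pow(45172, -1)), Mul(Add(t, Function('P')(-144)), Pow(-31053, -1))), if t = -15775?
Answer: Rational(1123993135, 1402726116) ≈ 0.80129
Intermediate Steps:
Add(Mul(13039, Pow(45172, -1)), Mul(Add(t, Function('P')(-144)), Pow(-31053, -1))) = Add(Mul(13039, Pow(45172, -1)), Mul(Add(-15775, -144), Pow(-31053, -1))) = Add(Mul(13039, Rational(1, 45172)), Mul(-15919, Rational(-1, 31053))) = Add(Rational(13039, 45172), Rational(15919, 31053)) = Rational(1123993135, 1402726116)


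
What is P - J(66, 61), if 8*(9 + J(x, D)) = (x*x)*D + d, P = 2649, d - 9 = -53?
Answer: -30551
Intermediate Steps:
d = -44 (d = 9 - 53 = -44)
J(x, D) = -29/2 + D*x²/8 (J(x, D) = -9 + ((x*x)*D - 44)/8 = -9 + (x²*D - 44)/8 = -9 + (D*x² - 44)/8 = -9 + (-44 + D*x²)/8 = -9 + (-11/2 + D*x²/8) = -29/2 + D*x²/8)
P - J(66, 61) = 2649 - (-29/2 + (⅛)*61*66²) = 2649 - (-29/2 + (⅛)*61*4356) = 2649 - (-29/2 + 66429/2) = 2649 - 1*33200 = 2649 - 33200 = -30551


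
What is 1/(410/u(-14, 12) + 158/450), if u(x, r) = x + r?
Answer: -225/46046 ≈ -0.0048864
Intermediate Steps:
u(x, r) = r + x
1/(410/u(-14, 12) + 158/450) = 1/(410/(12 - 14) + 158/450) = 1/(410/(-2) + 158*(1/450)) = 1/(410*(-½) + 79/225) = 1/(-205 + 79/225) = 1/(-46046/225) = -225/46046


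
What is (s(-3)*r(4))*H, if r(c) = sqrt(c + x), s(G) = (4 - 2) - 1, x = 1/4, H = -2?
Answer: -sqrt(17) ≈ -4.1231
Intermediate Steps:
x = 1/4 ≈ 0.25000
s(G) = 1 (s(G) = 2 - 1 = 1)
r(c) = sqrt(1/4 + c) (r(c) = sqrt(c + 1/4) = sqrt(1/4 + c))
(s(-3)*r(4))*H = (1*(sqrt(1 + 4*4)/2))*(-2) = (1*(sqrt(1 + 16)/2))*(-2) = (1*(sqrt(17)/2))*(-2) = (sqrt(17)/2)*(-2) = -sqrt(17)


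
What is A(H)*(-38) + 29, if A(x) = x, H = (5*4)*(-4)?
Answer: 3069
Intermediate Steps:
H = -80 (H = 20*(-4) = -80)
A(H)*(-38) + 29 = -80*(-38) + 29 = 3040 + 29 = 3069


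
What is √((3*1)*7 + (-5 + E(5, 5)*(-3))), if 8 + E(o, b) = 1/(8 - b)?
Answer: √39 ≈ 6.2450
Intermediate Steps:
E(o, b) = -8 + 1/(8 - b)
√((3*1)*7 + (-5 + E(5, 5)*(-3))) = √((3*1)*7 + (-5 + ((63 - 8*5)/(-8 + 5))*(-3))) = √(3*7 + (-5 + ((63 - 40)/(-3))*(-3))) = √(21 + (-5 - ⅓*23*(-3))) = √(21 + (-5 - 23/3*(-3))) = √(21 + (-5 + 23)) = √(21 + 18) = √39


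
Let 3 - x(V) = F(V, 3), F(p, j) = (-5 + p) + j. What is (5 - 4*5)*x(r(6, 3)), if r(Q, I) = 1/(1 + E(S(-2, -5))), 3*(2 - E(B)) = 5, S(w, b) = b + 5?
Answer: -255/4 ≈ -63.750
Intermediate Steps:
S(w, b) = 5 + b
E(B) = ⅓ (E(B) = 2 - ⅓*5 = 2 - 5/3 = ⅓)
r(Q, I) = ¾ (r(Q, I) = 1/(1 + ⅓) = 1/(4/3) = ¾)
F(p, j) = -5 + j + p
x(V) = 5 - V (x(V) = 3 - (-5 + 3 + V) = 3 - (-2 + V) = 3 + (2 - V) = 5 - V)
(5 - 4*5)*x(r(6, 3)) = (5 - 4*5)*(5 - 1*¾) = (5 - 20)*(5 - ¾) = -15*17/4 = -255/4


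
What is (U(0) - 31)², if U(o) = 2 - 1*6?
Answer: 1225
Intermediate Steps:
U(o) = -4 (U(o) = 2 - 6 = -4)
(U(0) - 31)² = (-4 - 31)² = (-35)² = 1225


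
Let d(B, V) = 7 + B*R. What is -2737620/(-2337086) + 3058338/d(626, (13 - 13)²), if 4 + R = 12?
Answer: 3580664043684/5860243145 ≈ 611.01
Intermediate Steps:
R = 8 (R = -4 + 12 = 8)
d(B, V) = 7 + 8*B (d(B, V) = 7 + B*8 = 7 + 8*B)
-2737620/(-2337086) + 3058338/d(626, (13 - 13)²) = -2737620/(-2337086) + 3058338/(7 + 8*626) = -2737620*(-1/2337086) + 3058338/(7 + 5008) = 1368810/1168543 + 3058338/5015 = 3580664043684/5860243145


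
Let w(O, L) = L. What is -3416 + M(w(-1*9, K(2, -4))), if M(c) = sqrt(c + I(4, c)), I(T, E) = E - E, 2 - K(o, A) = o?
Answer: -3416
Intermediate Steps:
K(o, A) = 2 - o
I(T, E) = 0
M(c) = sqrt(c) (M(c) = sqrt(c + 0) = sqrt(c))
-3416 + M(w(-1*9, K(2, -4))) = -3416 + sqrt(2 - 1*2) = -3416 + sqrt(2 - 2) = -3416 + sqrt(0) = -3416 + 0 = -3416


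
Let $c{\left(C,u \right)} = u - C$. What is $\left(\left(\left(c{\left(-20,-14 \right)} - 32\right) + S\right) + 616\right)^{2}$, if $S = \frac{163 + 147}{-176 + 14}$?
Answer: $\frac{2269093225}{6561} \approx 3.4585 \cdot 10^{5}$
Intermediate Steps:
$S = - \frac{155}{81}$ ($S = \frac{310}{-162} = 310 \left(- \frac{1}{162}\right) = - \frac{155}{81} \approx -1.9136$)
$\left(\left(\left(c{\left(-20,-14 \right)} - 32\right) + S\right) + 616\right)^{2} = \left(\left(\left(\left(-14 - -20\right) - 32\right) - \frac{155}{81}\right) + 616\right)^{2} = \left(\left(\left(\left(-14 + 20\right) - 32\right) - \frac{155}{81}\right) + 616\right)^{2} = \left(\left(\left(6 - 32\right) - \frac{155}{81}\right) + 616\right)^{2} = \left(\left(-26 - \frac{155}{81}\right) + 616\right)^{2} = \left(- \frac{2261}{81} + 616\right)^{2} = \left(\frac{47635}{81}\right)^{2} = \frac{2269093225}{6561}$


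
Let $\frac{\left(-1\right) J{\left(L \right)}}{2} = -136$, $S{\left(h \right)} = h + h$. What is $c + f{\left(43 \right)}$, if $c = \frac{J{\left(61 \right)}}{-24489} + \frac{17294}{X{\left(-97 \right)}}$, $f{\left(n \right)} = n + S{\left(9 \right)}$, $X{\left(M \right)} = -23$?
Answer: $- \frac{389160955}{563247} \approx -690.92$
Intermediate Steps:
$S{\left(h \right)} = 2 h$
$J{\left(L \right)} = 272$ ($J{\left(L \right)} = \left(-2\right) \left(-136\right) = 272$)
$f{\left(n \right)} = 18 + n$ ($f{\left(n \right)} = n + 2 \cdot 9 = n + 18 = 18 + n$)
$c = - \frac{423519022}{563247}$ ($c = \frac{272}{-24489} + \frac{17294}{-23} = 272 \left(- \frac{1}{24489}\right) + 17294 \left(- \frac{1}{23}\right) = - \frac{272}{24489} - \frac{17294}{23} = - \frac{423519022}{563247} \approx -751.92$)
$c + f{\left(43 \right)} = - \frac{423519022}{563247} + \left(18 + 43\right) = - \frac{423519022}{563247} + 61 = - \frac{389160955}{563247}$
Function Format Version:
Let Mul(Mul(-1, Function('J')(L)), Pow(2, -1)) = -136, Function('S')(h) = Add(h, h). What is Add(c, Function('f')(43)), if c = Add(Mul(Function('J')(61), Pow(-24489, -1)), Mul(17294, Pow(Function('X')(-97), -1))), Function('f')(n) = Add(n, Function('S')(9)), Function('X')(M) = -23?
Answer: Rational(-389160955, 563247) ≈ -690.92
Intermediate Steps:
Function('S')(h) = Mul(2, h)
Function('J')(L) = 272 (Function('J')(L) = Mul(-2, -136) = 272)
Function('f')(n) = Add(18, n) (Function('f')(n) = Add(n, Mul(2, 9)) = Add(n, 18) = Add(18, n))
c = Rational(-423519022, 563247) (c = Add(Mul(272, Pow(-24489, -1)), Mul(17294, Pow(-23, -1))) = Add(Mul(272, Rational(-1, 24489)), Mul(17294, Rational(-1, 23))) = Add(Rational(-272, 24489), Rational(-17294, 23)) = Rational(-423519022, 563247) ≈ -751.92)
Add(c, Function('f')(43)) = Add(Rational(-423519022, 563247), Add(18, 43)) = Add(Rational(-423519022, 563247), 61) = Rational(-389160955, 563247)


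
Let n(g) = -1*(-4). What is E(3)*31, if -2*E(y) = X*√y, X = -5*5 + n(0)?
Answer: 651*√3/2 ≈ 563.78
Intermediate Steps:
n(g) = 4
X = -21 (X = -5*5 + 4 = -25 + 4 = -21)
E(y) = 21*√y/2 (E(y) = -(-21)*√y/2 = 21*√y/2)
E(3)*31 = (21*√3/2)*31 = 651*√3/2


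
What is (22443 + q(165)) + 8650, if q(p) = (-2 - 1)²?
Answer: 31102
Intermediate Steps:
q(p) = 9 (q(p) = (-3)² = 9)
(22443 + q(165)) + 8650 = (22443 + 9) + 8650 = 22452 + 8650 = 31102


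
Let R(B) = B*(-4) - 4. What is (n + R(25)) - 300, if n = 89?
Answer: -315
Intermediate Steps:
R(B) = -4 - 4*B (R(B) = -4*B - 4 = -4 - 4*B)
(n + R(25)) - 300 = (89 + (-4 - 4*25)) - 300 = (89 + (-4 - 100)) - 300 = (89 - 104) - 300 = -15 - 300 = -315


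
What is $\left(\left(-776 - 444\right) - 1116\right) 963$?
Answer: $-2249568$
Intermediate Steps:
$\left(\left(-776 - 444\right) - 1116\right) 963 = \left(-1220 - 1116\right) 963 = \left(-2336\right) 963 = -2249568$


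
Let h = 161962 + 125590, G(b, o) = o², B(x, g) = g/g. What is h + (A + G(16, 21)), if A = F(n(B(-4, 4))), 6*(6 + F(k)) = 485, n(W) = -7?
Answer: 1728407/6 ≈ 2.8807e+5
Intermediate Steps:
B(x, g) = 1
F(k) = 449/6 (F(k) = -6 + (⅙)*485 = -6 + 485/6 = 449/6)
A = 449/6 ≈ 74.833
h = 287552
h + (A + G(16, 21)) = 287552 + (449/6 + 21²) = 287552 + (449/6 + 441) = 287552 + 3095/6 = 1728407/6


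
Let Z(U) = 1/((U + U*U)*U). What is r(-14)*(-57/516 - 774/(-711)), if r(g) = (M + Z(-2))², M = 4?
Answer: 2990475/217408 ≈ 13.755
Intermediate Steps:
Z(U) = 1/(U*(U + U²)) (Z(U) = 1/((U + U²)*U) = 1/(U*(U + U²)))
r(g) = 225/16 (r(g) = (4 + 1/((-2)²*(1 - 2)))² = (4 + (¼)/(-1))² = (4 + (¼)*(-1))² = (4 - ¼)² = (15/4)² = 225/16)
r(-14)*(-57/516 - 774/(-711)) = 225*(-57/516 - 774/(-711))/16 = 225*(-57*1/516 - 774*(-1/711))/16 = 225*(-19/172 + 86/79)/16 = (225/16)*(13291/13588) = 2990475/217408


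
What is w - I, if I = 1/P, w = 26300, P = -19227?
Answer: 505670101/19227 ≈ 26300.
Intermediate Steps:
I = -1/19227 (I = 1/(-19227) = -1/19227 ≈ -5.2010e-5)
w - I = 26300 - 1*(-1/19227) = 26300 + 1/19227 = 505670101/19227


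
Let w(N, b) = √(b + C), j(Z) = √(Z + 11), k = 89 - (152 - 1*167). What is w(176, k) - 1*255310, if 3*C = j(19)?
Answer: -255310 + √(936 + 3*√30)/3 ≈ -2.5530e+5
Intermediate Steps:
k = 104 (k = 89 - (152 - 167) = 89 - 1*(-15) = 89 + 15 = 104)
j(Z) = √(11 + Z)
C = √30/3 (C = √(11 + 19)/3 = √30/3 ≈ 1.8257)
w(N, b) = √(b + √30/3)
w(176, k) - 1*255310 = √(3*√30 + 9*104)/3 - 1*255310 = √(3*√30 + 936)/3 - 255310 = √(936 + 3*√30)/3 - 255310 = -255310 + √(936 + 3*√30)/3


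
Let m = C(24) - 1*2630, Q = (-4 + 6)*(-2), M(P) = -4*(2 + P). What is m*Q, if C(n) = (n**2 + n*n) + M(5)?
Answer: 6024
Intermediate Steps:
M(P) = -8 - 4*P
C(n) = -28 + 2*n**2 (C(n) = (n**2 + n*n) + (-8 - 4*5) = (n**2 + n**2) + (-8 - 20) = 2*n**2 - 28 = -28 + 2*n**2)
Q = -4 (Q = 2*(-2) = -4)
m = -1506 (m = (-28 + 2*24**2) - 1*2630 = (-28 + 2*576) - 2630 = (-28 + 1152) - 2630 = 1124 - 2630 = -1506)
m*Q = -1506*(-4) = 6024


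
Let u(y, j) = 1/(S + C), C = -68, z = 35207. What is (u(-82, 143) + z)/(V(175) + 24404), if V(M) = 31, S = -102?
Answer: 665021/461550 ≈ 1.4408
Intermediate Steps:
u(y, j) = -1/170 (u(y, j) = 1/(-102 - 68) = 1/(-170) = -1/170)
(u(-82, 143) + z)/(V(175) + 24404) = (-1/170 + 35207)/(31 + 24404) = (5985189/170)/24435 = (5985189/170)*(1/24435) = 665021/461550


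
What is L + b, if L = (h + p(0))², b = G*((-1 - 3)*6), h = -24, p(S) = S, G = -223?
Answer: 5928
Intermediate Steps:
b = 5352 (b = -223*(-1 - 3)*6 = -(-892)*6 = -223*(-24) = 5352)
L = 576 (L = (-24 + 0)² = (-24)² = 576)
L + b = 576 + 5352 = 5928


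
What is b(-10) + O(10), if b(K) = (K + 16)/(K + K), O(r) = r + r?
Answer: 197/10 ≈ 19.700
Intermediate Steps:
O(r) = 2*r
b(K) = (16 + K)/(2*K) (b(K) = (16 + K)/((2*K)) = (16 + K)*(1/(2*K)) = (16 + K)/(2*K))
b(-10) + O(10) = (1/2)*(16 - 10)/(-10) + 2*10 = (1/2)*(-1/10)*6 + 20 = -3/10 + 20 = 197/10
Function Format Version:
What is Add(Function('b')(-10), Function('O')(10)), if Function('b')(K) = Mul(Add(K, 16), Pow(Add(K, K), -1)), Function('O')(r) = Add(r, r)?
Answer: Rational(197, 10) ≈ 19.700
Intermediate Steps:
Function('O')(r) = Mul(2, r)
Function('b')(K) = Mul(Rational(1, 2), Pow(K, -1), Add(16, K)) (Function('b')(K) = Mul(Add(16, K), Pow(Mul(2, K), -1)) = Mul(Add(16, K), Mul(Rational(1, 2), Pow(K, -1))) = Mul(Rational(1, 2), Pow(K, -1), Add(16, K)))
Add(Function('b')(-10), Function('O')(10)) = Add(Mul(Rational(1, 2), Pow(-10, -1), Add(16, -10)), Mul(2, 10)) = Add(Mul(Rational(1, 2), Rational(-1, 10), 6), 20) = Add(Rational(-3, 10), 20) = Rational(197, 10)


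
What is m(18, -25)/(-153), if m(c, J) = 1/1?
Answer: -1/153 ≈ -0.0065359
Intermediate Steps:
m(c, J) = 1
m(18, -25)/(-153) = 1/(-153) = 1*(-1/153) = -1/153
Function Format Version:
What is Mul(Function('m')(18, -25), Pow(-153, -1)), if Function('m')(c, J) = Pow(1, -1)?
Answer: Rational(-1, 153) ≈ -0.0065359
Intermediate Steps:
Function('m')(c, J) = 1
Mul(Function('m')(18, -25), Pow(-153, -1)) = Mul(1, Pow(-153, -1)) = Mul(1, Rational(-1, 153)) = Rational(-1, 153)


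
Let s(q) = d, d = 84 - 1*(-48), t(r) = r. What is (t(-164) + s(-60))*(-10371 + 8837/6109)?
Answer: 2027123264/6109 ≈ 3.3183e+5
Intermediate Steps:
d = 132 (d = 84 + 48 = 132)
s(q) = 132
(t(-164) + s(-60))*(-10371 + 8837/6109) = (-164 + 132)*(-10371 + 8837/6109) = -32*(-10371 + 8837*(1/6109)) = -32*(-10371 + 8837/6109) = -32*(-63347602/6109) = 2027123264/6109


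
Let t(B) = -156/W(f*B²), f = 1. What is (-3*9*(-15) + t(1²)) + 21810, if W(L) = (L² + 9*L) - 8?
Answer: 22137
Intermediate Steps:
W(L) = -8 + L² + 9*L
t(B) = -156/(-8 + B⁴ + 9*B²) (t(B) = -156/(-8 + (1*B²)² + 9*(1*B²)) = -156/(-8 + (B²)² + 9*B²) = -156/(-8 + B⁴ + 9*B²))
(-3*9*(-15) + t(1²)) + 21810 = (-3*9*(-15) - 156/(-8 + (1²)⁴ + 9*(1²)²)) + 21810 = (-27*(-15) - 156/(-8 + 1⁴ + 9*1²)) + 21810 = (405 - 156/(-8 + 1 + 9*1)) + 21810 = (405 - 156/(-8 + 1 + 9)) + 21810 = (405 - 156/2) + 21810 = (405 - 156*½) + 21810 = (405 - 78) + 21810 = 327 + 21810 = 22137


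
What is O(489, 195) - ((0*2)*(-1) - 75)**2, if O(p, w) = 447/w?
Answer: -365476/65 ≈ -5622.7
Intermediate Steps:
O(489, 195) - ((0*2)*(-1) - 75)**2 = 447/195 - ((0*2)*(-1) - 75)**2 = 447*(1/195) - (0*(-1) - 75)**2 = 149/65 - (0 - 75)**2 = 149/65 - 1*(-75)**2 = 149/65 - 1*5625 = 149/65 - 5625 = -365476/65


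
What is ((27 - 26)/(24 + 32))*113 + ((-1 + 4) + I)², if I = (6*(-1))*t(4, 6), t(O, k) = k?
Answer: 61097/56 ≈ 1091.0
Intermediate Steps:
I = -36 (I = (6*(-1))*6 = -6*6 = -36)
((27 - 26)/(24 + 32))*113 + ((-1 + 4) + I)² = ((27 - 26)/(24 + 32))*113 + ((-1 + 4) - 36)² = (1/56)*113 + (3 - 36)² = (1*(1/56))*113 + (-33)² = (1/56)*113 + 1089 = 113/56 + 1089 = 61097/56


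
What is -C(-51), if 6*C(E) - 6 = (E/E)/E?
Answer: -305/306 ≈ -0.99673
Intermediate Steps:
C(E) = 1 + 1/(6*E) (C(E) = 1 + ((E/E)/E)/6 = 1 + (1/E)/6 = 1 + 1/(6*E))
-C(-51) = -(⅙ - 51)/(-51) = -(-1)*(-305)/(51*6) = -1*305/306 = -305/306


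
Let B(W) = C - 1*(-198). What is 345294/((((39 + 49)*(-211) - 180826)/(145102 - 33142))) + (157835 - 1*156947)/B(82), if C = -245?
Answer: -908577762576/4685759 ≈ -1.9390e+5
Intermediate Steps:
B(W) = -47 (B(W) = -245 - 1*(-198) = -245 + 198 = -47)
345294/((((39 + 49)*(-211) - 180826)/(145102 - 33142))) + (157835 - 1*156947)/B(82) = 345294/((((39 + 49)*(-211) - 180826)/(145102 - 33142))) + (157835 - 1*156947)/(-47) = 345294/(((88*(-211) - 180826)/111960)) + (157835 - 156947)*(-1/47) = 345294/(((-18568 - 180826)*(1/111960))) + 888*(-1/47) = 345294/((-199394*1/111960)) - 888/47 = 345294/(-99697/55980) - 888/47 = 345294*(-55980/99697) - 888/47 = -19329558120/99697 - 888/47 = -908577762576/4685759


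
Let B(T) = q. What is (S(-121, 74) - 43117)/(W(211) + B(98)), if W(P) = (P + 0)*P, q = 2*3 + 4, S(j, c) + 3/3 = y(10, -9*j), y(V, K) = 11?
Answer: -43107/44531 ≈ -0.96802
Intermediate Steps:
S(j, c) = 10 (S(j, c) = -1 + 11 = 10)
q = 10 (q = 6 + 4 = 10)
B(T) = 10
W(P) = P² (W(P) = P*P = P²)
(S(-121, 74) - 43117)/(W(211) + B(98)) = (10 - 43117)/(211² + 10) = -43107/(44521 + 10) = -43107/44531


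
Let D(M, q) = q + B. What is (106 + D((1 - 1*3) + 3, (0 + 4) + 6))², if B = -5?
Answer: 12321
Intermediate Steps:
D(M, q) = -5 + q (D(M, q) = q - 5 = -5 + q)
(106 + D((1 - 1*3) + 3, (0 + 4) + 6))² = (106 + (-5 + ((0 + 4) + 6)))² = (106 + (-5 + (4 + 6)))² = (106 + (-5 + 10))² = (106 + 5)² = 111² = 12321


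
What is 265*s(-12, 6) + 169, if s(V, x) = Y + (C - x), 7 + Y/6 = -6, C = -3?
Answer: -22886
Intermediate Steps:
Y = -78 (Y = -42 + 6*(-6) = -42 - 36 = -78)
s(V, x) = -81 - x (s(V, x) = -78 + (-3 - x) = -81 - x)
265*s(-12, 6) + 169 = 265*(-81 - 1*6) + 169 = 265*(-81 - 6) + 169 = 265*(-87) + 169 = -23055 + 169 = -22886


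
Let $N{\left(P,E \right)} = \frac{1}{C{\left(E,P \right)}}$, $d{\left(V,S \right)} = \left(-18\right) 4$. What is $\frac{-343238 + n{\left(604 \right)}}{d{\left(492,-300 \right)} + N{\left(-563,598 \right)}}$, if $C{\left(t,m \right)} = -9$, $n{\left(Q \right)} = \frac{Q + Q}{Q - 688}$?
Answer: $\frac{1965900}{413} \approx 4760.0$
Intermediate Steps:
$n{\left(Q \right)} = \frac{2 Q}{-688 + Q}$
$d{\left(V,S \right)} = -72$
$N{\left(P,E \right)} = - \frac{1}{9}$ ($N{\left(P,E \right)} = \frac{1}{-9} = - \frac{1}{9}$)
$\frac{-343238 + n{\left(604 \right)}}{d{\left(492,-300 \right)} + N{\left(-563,598 \right)}} = \frac{-343238 + 2 \cdot 604 \frac{1}{-688 + 604}}{-72 - \frac{1}{9}} = \frac{-343238 + 2 \cdot 604 \frac{1}{-84}}{- \frac{649}{9}} = \left(-343238 + 2 \cdot 604 \left(- \frac{1}{84}\right)\right) \left(- \frac{9}{649}\right) = \left(-343238 - \frac{302}{21}\right) \left(- \frac{9}{649}\right) = \left(- \frac{7208300}{21}\right) \left(- \frac{9}{649}\right) = \frac{1965900}{413}$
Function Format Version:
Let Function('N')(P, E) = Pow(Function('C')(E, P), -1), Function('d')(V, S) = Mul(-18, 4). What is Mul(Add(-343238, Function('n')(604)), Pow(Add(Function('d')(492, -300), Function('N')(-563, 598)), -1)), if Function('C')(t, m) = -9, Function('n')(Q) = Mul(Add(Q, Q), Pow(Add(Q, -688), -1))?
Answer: Rational(1965900, 413) ≈ 4760.0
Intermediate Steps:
Function('n')(Q) = Mul(2, Q, Pow(Add(-688, Q), -1)) (Function('n')(Q) = Mul(Mul(2, Q), Pow(Add(-688, Q), -1)) = Mul(2, Q, Pow(Add(-688, Q), -1)))
Function('d')(V, S) = -72
Function('N')(P, E) = Rational(-1, 9) (Function('N')(P, E) = Pow(-9, -1) = Rational(-1, 9))
Mul(Add(-343238, Function('n')(604)), Pow(Add(Function('d')(492, -300), Function('N')(-563, 598)), -1)) = Mul(Add(-343238, Mul(2, 604, Pow(Add(-688, 604), -1))), Pow(Add(-72, Rational(-1, 9)), -1)) = Mul(Add(-343238, Mul(2, 604, Pow(-84, -1))), Pow(Rational(-649, 9), -1)) = Mul(Add(-343238, Mul(2, 604, Rational(-1, 84))), Rational(-9, 649)) = Mul(Add(-343238, Rational(-302, 21)), Rational(-9, 649)) = Mul(Rational(-7208300, 21), Rational(-9, 649)) = Rational(1965900, 413)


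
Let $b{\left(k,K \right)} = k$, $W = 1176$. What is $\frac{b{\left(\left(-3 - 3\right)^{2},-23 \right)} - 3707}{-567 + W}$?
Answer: $- \frac{3671}{609} \approx -6.0279$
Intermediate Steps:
$\frac{b{\left(\left(-3 - 3\right)^{2},-23 \right)} - 3707}{-567 + W} = \frac{\left(-3 - 3\right)^{2} - 3707}{-567 + 1176} = \frac{\left(-6\right)^{2} - 3707}{609} = \left(36 - 3707\right) \frac{1}{609} = \left(-3671\right) \frac{1}{609} = - \frac{3671}{609}$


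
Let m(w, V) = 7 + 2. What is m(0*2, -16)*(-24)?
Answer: -216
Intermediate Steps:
m(w, V) = 9
m(0*2, -16)*(-24) = 9*(-24) = -216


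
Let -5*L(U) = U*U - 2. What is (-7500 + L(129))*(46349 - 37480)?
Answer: -480158791/5 ≈ -9.6032e+7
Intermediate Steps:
L(U) = 2/5 - U**2/5 (L(U) = -(U*U - 2)/5 = -(U**2 - 2)/5 = -(-2 + U**2)/5 = 2/5 - U**2/5)
(-7500 + L(129))*(46349 - 37480) = (-7500 + (2/5 - 1/5*129**2))*(46349 - 37480) = (-7500 + (2/5 - 1/5*16641))*8869 = (-7500 + (2/5 - 16641/5))*8869 = (-7500 - 16639/5)*8869 = -54139/5*8869 = -480158791/5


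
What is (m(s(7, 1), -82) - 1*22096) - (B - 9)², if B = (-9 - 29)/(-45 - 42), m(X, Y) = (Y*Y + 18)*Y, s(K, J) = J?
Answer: -4352275885/7569 ≈ -5.7501e+5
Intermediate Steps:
m(X, Y) = Y*(18 + Y²) (m(X, Y) = (Y² + 18)*Y = (18 + Y²)*Y = Y*(18 + Y²))
B = 38/87 (B = -38/(-87) = -38*(-1/87) = 38/87 ≈ 0.43678)
(m(s(7, 1), -82) - 1*22096) - (B - 9)² = (-82*(18 + (-82)²) - 1*22096) - (38/87 - 9)² = (-82*(18 + 6724) - 22096) - (-745/87)² = (-82*6742 - 22096) - 1*555025/7569 = (-552844 - 22096) - 555025/7569 = -574940 - 555025/7569 = -4352275885/7569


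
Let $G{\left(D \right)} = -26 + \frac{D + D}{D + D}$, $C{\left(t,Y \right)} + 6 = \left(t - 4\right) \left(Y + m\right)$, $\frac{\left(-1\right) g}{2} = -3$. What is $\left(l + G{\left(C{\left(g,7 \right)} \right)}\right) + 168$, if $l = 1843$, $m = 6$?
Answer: $1986$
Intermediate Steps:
$g = 6$ ($g = \left(-2\right) \left(-3\right) = 6$)
$C{\left(t,Y \right)} = -6 + \left(-4 + t\right) \left(6 + Y\right)$ ($C{\left(t,Y \right)} = -6 + \left(t - 4\right) \left(Y + 6\right) = -6 + \left(-4 + t\right) \left(6 + Y\right)$)
$G{\left(D \right)} = -25$ ($G{\left(D \right)} = -26 + \frac{2 D}{2 D} = -26 + 2 D \frac{1}{2 D} = -26 + 1 = -25$)
$\left(l + G{\left(C{\left(g,7 \right)} \right)}\right) + 168 = \left(1843 - 25\right) + 168 = 1818 + 168 = 1986$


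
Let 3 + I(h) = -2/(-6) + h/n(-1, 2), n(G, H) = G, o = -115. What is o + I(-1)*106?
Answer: -875/3 ≈ -291.67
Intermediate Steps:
I(h) = -8/3 - h (I(h) = -3 + (-2/(-6) + h/(-1)) = -3 + (-2*(-⅙) + h*(-1)) = -3 + (⅓ - h) = -8/3 - h)
o + I(-1)*106 = -115 + (-8/3 - 1*(-1))*106 = -115 + (-8/3 + 1)*106 = -115 - 5/3*106 = -115 - 530/3 = -875/3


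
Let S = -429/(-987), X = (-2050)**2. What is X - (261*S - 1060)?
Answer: 1382933917/329 ≈ 4.2034e+6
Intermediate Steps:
X = 4202500
S = 143/329 (S = -429*(-1/987) = 143/329 ≈ 0.43465)
X - (261*S - 1060) = 4202500 - (261*(143/329) - 1060) = 4202500 - (37323/329 - 1060) = 4202500 - 1*(-311417/329) = 4202500 + 311417/329 = 1382933917/329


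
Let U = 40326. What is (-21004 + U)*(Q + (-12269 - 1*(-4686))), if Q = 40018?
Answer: 626709070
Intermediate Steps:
(-21004 + U)*(Q + (-12269 - 1*(-4686))) = (-21004 + 40326)*(40018 + (-12269 - 1*(-4686))) = 19322*(40018 + (-12269 + 4686)) = 19322*(40018 - 7583) = 19322*32435 = 626709070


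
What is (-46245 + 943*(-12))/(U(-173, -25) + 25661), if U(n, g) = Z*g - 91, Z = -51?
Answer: -8223/3835 ≈ -2.1442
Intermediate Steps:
U(n, g) = -91 - 51*g (U(n, g) = -51*g - 91 = -91 - 51*g)
(-46245 + 943*(-12))/(U(-173, -25) + 25661) = (-46245 + 943*(-12))/((-91 - 51*(-25)) + 25661) = (-46245 - 11316)/((-91 + 1275) + 25661) = -57561/(1184 + 25661) = -57561/26845 = -57561*1/26845 = -8223/3835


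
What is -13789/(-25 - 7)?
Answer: 13789/32 ≈ 430.91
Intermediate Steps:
-13789/(-25 - 7) = -13789/(-32) = -1/32*(-13789) = 13789/32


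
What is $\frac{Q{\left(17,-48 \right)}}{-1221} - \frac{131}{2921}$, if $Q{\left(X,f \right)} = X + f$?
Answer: $- \frac{69400}{3566541} \approx -0.019459$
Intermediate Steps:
$\frac{Q{\left(17,-48 \right)}}{-1221} - \frac{131}{2921} = \frac{17 - 48}{-1221} - \frac{131}{2921} = \left(-31\right) \left(- \frac{1}{1221}\right) - \frac{131}{2921} = \frac{31}{1221} - \frac{131}{2921} = - \frac{69400}{3566541}$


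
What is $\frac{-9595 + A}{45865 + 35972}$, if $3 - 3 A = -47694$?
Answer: $\frac{6304}{81837} \approx 0.077031$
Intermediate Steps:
$A = 15899$ ($A = 1 - -15898 = 1 + 15898 = 15899$)
$\frac{-9595 + A}{45865 + 35972} = \frac{-9595 + 15899}{45865 + 35972} = \frac{6304}{81837}$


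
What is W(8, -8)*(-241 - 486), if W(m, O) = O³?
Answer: 372224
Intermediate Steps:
W(8, -8)*(-241 - 486) = (-8)³*(-241 - 486) = -512*(-727) = 372224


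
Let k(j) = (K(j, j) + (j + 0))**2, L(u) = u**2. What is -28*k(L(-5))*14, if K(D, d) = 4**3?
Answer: -3105032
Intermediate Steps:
K(D, d) = 64
k(j) = (64 + j)**2 (k(j) = (64 + (j + 0))**2 = (64 + j)**2)
-28*k(L(-5))*14 = -28*(64 + (-5)**2)**2*14 = -28*(64 + 25)**2*14 = -28*89**2*14 = -28*7921*14 = -221788*14 = -3105032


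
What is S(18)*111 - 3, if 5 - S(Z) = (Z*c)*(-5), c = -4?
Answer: -39408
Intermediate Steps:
S(Z) = 5 - 20*Z (S(Z) = 5 - Z*(-4)*(-5) = 5 - (-4*Z)*(-5) = 5 - 20*Z)
S(18)*111 - 3 = (5 - 20*18)*111 - 3 = (5 - 360)*111 - 3 = -355*111 - 3 = -39405 - 3 = -39408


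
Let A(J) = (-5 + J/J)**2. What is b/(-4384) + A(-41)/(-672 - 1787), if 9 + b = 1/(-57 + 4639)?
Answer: -1605825/360548416 ≈ -0.0044538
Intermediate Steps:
b = -41237/4582 (b = -9 + 1/(-57 + 4639) = -9 + 1/4582 = -41237/4582 ≈ -8.9998)
A(J) = 16 (A(J) = (-5 + 1)**2 = (-4)**2 = 16)
b/(-4384) + A(-41)/(-672 - 1787) = -41237/4582/(-4384) + 16/(-672 - 1787) = -41237/4582*(-1/4384) + 16/(-2459) = 301/146624 + 16*(-1/2459) = 301/146624 - 16/2459 = -1605825/360548416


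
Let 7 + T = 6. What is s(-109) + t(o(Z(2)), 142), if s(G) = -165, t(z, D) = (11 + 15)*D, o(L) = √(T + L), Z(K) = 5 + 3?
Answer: 3527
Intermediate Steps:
Z(K) = 8
T = -1 (T = -7 + 6 = -1)
o(L) = √(-1 + L)
t(z, D) = 26*D
s(-109) + t(o(Z(2)), 142) = -165 + 26*142 = -165 + 3692 = 3527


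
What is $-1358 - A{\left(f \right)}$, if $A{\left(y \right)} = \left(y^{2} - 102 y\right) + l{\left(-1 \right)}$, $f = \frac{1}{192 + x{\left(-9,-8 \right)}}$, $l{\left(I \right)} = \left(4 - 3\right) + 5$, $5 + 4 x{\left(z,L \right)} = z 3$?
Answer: $- \frac{46160817}{33856} \approx -1363.4$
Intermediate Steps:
$x{\left(z,L \right)} = - \frac{5}{4} + \frac{3 z}{4}$ ($x{\left(z,L \right)} = - \frac{5}{4} + \frac{z 3}{4} = - \frac{5}{4} + \frac{3 z}{4}$)
$l{\left(I \right)} = 6$ ($l{\left(I \right)} = 1 + 5 = 6$)
$f = \frac{1}{184}$ ($f = \frac{1}{192 + \left(- \frac{5}{4} + \frac{3}{4} \left(-9\right)\right)} = \frac{1}{192 - 8} = \frac{1}{184} \approx 0.0054348$)
$A{\left(y \right)} = 6 + y^{2} - 102 y$ ($A{\left(y \right)} = \left(y^{2} - 102 y\right) + 6 = 6 + y^{2} - 102 y$)
$-1358 - A{\left(f \right)} = -1358 - \left(6 + \left(\frac{1}{184}\right)^{2} - \frac{51}{92}\right) = -1358 - \left(6 + \frac{1}{33856} - \frac{51}{92}\right) = -1358 - \frac{184369}{33856} = - \frac{46160817}{33856}$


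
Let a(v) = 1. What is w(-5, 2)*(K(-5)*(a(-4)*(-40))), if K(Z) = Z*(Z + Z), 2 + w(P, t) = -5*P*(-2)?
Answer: 104000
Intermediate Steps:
w(P, t) = -2 + 10*P (w(P, t) = -2 - 5*P*(-2) = -2 + 10*P)
K(Z) = 2*Z**2 (K(Z) = Z*(2*Z) = 2*Z**2)
w(-5, 2)*(K(-5)*(a(-4)*(-40))) = (-2 + 10*(-5))*((2*(-5)**2)*(1*(-40))) = (-2 - 50)*((2*25)*(-40)) = -2600*(-40) = -52*(-2000) = 104000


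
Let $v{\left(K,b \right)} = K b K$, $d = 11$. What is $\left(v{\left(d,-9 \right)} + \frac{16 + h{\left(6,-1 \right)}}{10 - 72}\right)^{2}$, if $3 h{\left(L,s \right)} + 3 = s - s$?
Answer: $\frac{4560706089}{3844} \approx 1.1864 \cdot 10^{6}$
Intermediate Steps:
$v{\left(K,b \right)} = b K^{2}$
$h{\left(L,s \right)} = -1$ ($h{\left(L,s \right)} = -1 + \frac{s - s}{3} = -1 + \frac{1}{3} \cdot 0 = -1 + 0 = -1$)
$\left(v{\left(d,-9 \right)} + \frac{16 + h{\left(6,-1 \right)}}{10 - 72}\right)^{2} = \left(- 9 \cdot 11^{2} + \frac{16 - 1}{10 - 72}\right)^{2} = \left(\left(-9\right) 121 + \frac{15}{-62}\right)^{2} = \left(-1089 + 15 \left(- \frac{1}{62}\right)\right)^{2} = \left(-1089 - \frac{15}{62}\right)^{2} = \left(- \frac{67533}{62}\right)^{2} = \frac{4560706089}{3844}$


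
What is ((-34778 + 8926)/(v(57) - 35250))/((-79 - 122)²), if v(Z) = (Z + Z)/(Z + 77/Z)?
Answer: 1869212/102965463387 ≈ 1.8154e-5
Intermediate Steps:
v(Z) = 2*Z/(Z + 77/Z) (v(Z) = (2*Z)/(Z + 77/Z) = 2*Z/(Z + 77/Z))
((-34778 + 8926)/(v(57) - 35250))/((-79 - 122)²) = ((-34778 + 8926)/(2*57²/(77 + 57²) - 35250))/((-79 - 122)²) = (-25852/(2*3249/(77 + 3249) - 35250))/((-201)²) = -25852/(2*3249/3326 - 35250)/40401 = -25852/(2*3249*(1/3326) - 35250)*(1/40401) = -25852/(3249/1663 - 35250)*(1/40401) = -25852/(-58617501/1663)*(1/40401) = -25852*(-1663/58617501)*(1/40401) = (1869212/2548587)*(1/40401) = 1869212/102965463387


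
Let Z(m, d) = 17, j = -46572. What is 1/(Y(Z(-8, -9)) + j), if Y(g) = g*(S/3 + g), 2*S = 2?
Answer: -3/138832 ≈ -2.1609e-5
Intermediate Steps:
S = 1 (S = (½)*2 = 1)
Y(g) = g*(⅓ + g) (Y(g) = g*(1/3 + g) = g*(1*(⅓) + g) = g*(⅓ + g))
1/(Y(Z(-8, -9)) + j) = 1/(17*(⅓ + 17) - 46572) = 1/(17*(52/3) - 46572) = 1/(884/3 - 46572) = 1/(-138832/3) = -3/138832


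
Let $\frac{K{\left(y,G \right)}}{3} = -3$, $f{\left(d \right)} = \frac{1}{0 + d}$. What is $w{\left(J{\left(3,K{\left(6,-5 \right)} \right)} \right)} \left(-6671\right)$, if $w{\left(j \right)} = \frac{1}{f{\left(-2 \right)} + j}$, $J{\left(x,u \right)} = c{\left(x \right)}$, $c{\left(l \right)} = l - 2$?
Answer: $-13342$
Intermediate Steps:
$f{\left(d \right)} = \frac{1}{d}$
$c{\left(l \right)} = -2 + l$ ($c{\left(l \right)} = l - 2 = -2 + l$)
$K{\left(y,G \right)} = -9$ ($K{\left(y,G \right)} = 3 \left(-3\right) = -9$)
$J{\left(x,u \right)} = -2 + x$
$w{\left(j \right)} = \frac{1}{- \frac{1}{2} + j}$ ($w{\left(j \right)} = \frac{1}{\frac{1}{-2} + j} = \frac{1}{- \frac{1}{2} + j}$)
$w{\left(J{\left(3,K{\left(6,-5 \right)} \right)} \right)} \left(-6671\right) = \frac{2}{-1 + 2 \left(-2 + 3\right)} \left(-6671\right) = \frac{2}{-1 + 2 \cdot 1} \left(-6671\right) = \frac{2}{-1 + 2} \left(-6671\right) = \frac{2}{1} \left(-6671\right) = 2 \cdot 1 \left(-6671\right) = 2 \left(-6671\right) = -13342$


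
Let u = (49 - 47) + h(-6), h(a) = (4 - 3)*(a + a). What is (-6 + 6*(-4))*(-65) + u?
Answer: 1940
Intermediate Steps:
h(a) = 2*a (h(a) = 1*(2*a) = 2*a)
u = -10 (u = (49 - 47) + 2*(-6) = 2 - 12 = -10)
(-6 + 6*(-4))*(-65) + u = (-6 + 6*(-4))*(-65) - 10 = (-6 - 24)*(-65) - 10 = -30*(-65) - 10 = 1950 - 10 = 1940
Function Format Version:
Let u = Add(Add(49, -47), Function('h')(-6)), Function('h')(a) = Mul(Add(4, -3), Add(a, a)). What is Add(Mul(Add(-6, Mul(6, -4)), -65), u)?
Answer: 1940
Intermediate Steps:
Function('h')(a) = Mul(2, a) (Function('h')(a) = Mul(1, Mul(2, a)) = Mul(2, a))
u = -10 (u = Add(Add(49, -47), Mul(2, -6)) = Add(2, -12) = -10)
Add(Mul(Add(-6, Mul(6, -4)), -65), u) = Add(Mul(Add(-6, Mul(6, -4)), -65), -10) = Add(Mul(Add(-6, -24), -65), -10) = Add(Mul(-30, -65), -10) = Add(1950, -10) = 1940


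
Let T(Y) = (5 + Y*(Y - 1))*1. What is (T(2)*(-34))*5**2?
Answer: -5950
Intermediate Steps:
T(Y) = 5 + Y*(-1 + Y) (T(Y) = (5 + Y*(-1 + Y))*1 = 5 + Y*(-1 + Y))
(T(2)*(-34))*5**2 = ((5 + 2**2 - 1*2)*(-34))*5**2 = ((5 + 4 - 2)*(-34))*25 = (7*(-34))*25 = -238*25 = -5950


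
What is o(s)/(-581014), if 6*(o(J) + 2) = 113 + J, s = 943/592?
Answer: -20245/687920576 ≈ -2.9429e-5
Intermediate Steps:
s = 943/592 (s = 943*(1/592) = 943/592 ≈ 1.5929)
o(J) = 101/6 + J/6 (o(J) = -2 + (113 + J)/6 = -2 + (113/6 + J/6) = 101/6 + J/6)
o(s)/(-581014) = (101/6 + (⅙)*(943/592))/(-581014) = (101/6 + 943/3552)*(-1/581014) = (20245/1184)*(-1/581014) = -20245/687920576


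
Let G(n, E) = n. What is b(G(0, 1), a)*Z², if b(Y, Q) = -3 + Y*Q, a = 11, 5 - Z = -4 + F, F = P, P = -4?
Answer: -507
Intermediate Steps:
F = -4
Z = 13 (Z = 5 - (-4 - 4) = 5 - 1*(-8) = 5 + 8 = 13)
b(Y, Q) = -3 + Q*Y
b(G(0, 1), a)*Z² = (-3 + 11*0)*13² = (-3 + 0)*169 = -3*169 = -507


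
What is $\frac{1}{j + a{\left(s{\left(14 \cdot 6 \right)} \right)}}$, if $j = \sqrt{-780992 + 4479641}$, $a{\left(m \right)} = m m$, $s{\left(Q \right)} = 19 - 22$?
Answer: $- \frac{1}{410952} + \frac{\sqrt{410961}}{1232856} \approx 0.00051755$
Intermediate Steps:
$s{\left(Q \right)} = -3$ ($s{\left(Q \right)} = 19 - 22 = -3$)
$a{\left(m \right)} = m^{2}$
$j = 3 \sqrt{410961}$ ($j = \sqrt{3698649} = 3 \sqrt{410961} \approx 1923.2$)
$\frac{1}{j + a{\left(s{\left(14 \cdot 6 \right)} \right)}} = \frac{1}{3 \sqrt{410961} + \left(-3\right)^{2}} = \frac{1}{3 \sqrt{410961} + 9} = \frac{1}{9 + 3 \sqrt{410961}}$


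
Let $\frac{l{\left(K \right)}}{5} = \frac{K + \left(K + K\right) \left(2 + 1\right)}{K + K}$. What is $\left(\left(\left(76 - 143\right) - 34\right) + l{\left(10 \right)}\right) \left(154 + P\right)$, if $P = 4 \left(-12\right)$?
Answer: $-8851$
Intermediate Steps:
$P = -48$
$l{\left(K \right)} = \frac{35}{2}$ ($l{\left(K \right)} = 5 \frac{K + \left(K + K\right) \left(2 + 1\right)}{K + K} = 5 \frac{K + 2 K 3}{2 K} = 5 \left(K + 6 K\right) \frac{1}{2 K} = 5 \cdot 7 K \frac{1}{2 K} = 5 \cdot \frac{7}{2} = \frac{35}{2}$)
$\left(\left(\left(76 - 143\right) - 34\right) + l{\left(10 \right)}\right) \left(154 + P\right) = \left(\left(\left(76 - 143\right) - 34\right) + \frac{35}{2}\right) \left(154 - 48\right) = \left(\left(-67 - 34\right) + \frac{35}{2}\right) 106 = \left(-101 + \frac{35}{2}\right) 106 = \left(- \frac{167}{2}\right) 106 = -8851$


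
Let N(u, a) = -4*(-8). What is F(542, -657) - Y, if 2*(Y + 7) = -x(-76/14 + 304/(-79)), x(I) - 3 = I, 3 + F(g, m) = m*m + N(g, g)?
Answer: 477440139/1106 ≈ 4.3168e+5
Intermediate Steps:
N(u, a) = 32
F(g, m) = 29 + m**2 (F(g, m) = -3 + (m*m + 32) = -3 + (m**2 + 32) = -3 + (32 + m**2) = 29 + m**2)
x(I) = 3 + I
Y = -4271/1106 (Y = -7 + (-(3 + (-76/14 + 304/(-79))))/2 = -7 + (-(3 + (-76*1/14 + 304*(-1/79))))/2 = -7 + (-(3 + (-38/7 - 304/79)))/2 = -7 + (-(3 - 5130/553))/2 = -7 + (-1*(-3471/553))/2 = -7 + (1/2)*(3471/553) = -7 + 3471/1106 = -4271/1106 ≈ -3.8617)
F(542, -657) - Y = (29 + (-657)**2) - 1*(-4271/1106) = (29 + 431649) + 4271/1106 = 431678 + 4271/1106 = 477440139/1106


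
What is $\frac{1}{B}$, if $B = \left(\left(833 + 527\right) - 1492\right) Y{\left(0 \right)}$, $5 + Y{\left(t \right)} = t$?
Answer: $\frac{1}{660} \approx 0.0015152$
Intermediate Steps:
$Y{\left(t \right)} = -5 + t$
$B = 660$ ($B = \left(\left(833 + 527\right) - 1492\right) \left(-5 + 0\right) = \left(1360 - 1492\right) \left(-5\right) = \left(-132\right) \left(-5\right) = 660$)
$\frac{1}{B} = \frac{1}{660}$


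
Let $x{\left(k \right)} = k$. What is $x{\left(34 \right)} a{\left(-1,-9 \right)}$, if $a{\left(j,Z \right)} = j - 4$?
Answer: $-170$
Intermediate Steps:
$a{\left(j,Z \right)} = -4 + j$ ($a{\left(j,Z \right)} = j - 4 = -4 + j$)
$x{\left(34 \right)} a{\left(-1,-9 \right)} = 34 \left(-4 - 1\right) = 34 \left(-5\right) = -170$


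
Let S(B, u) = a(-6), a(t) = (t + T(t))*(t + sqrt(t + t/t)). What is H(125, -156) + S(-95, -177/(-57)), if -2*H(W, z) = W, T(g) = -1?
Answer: -41/2 - 7*I*sqrt(5) ≈ -20.5 - 15.652*I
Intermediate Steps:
a(t) = (-1 + t)*(t + sqrt(1 + t)) (a(t) = (t - 1)*(t + sqrt(t + t/t)) = (-1 + t)*(t + sqrt(t + 1)) = (-1 + t)*(t + sqrt(1 + t)))
S(B, u) = 42 - 7*I*sqrt(5) (S(B, u) = (-6)**2 - 1*(-6) - sqrt(1 - 6) - 6*sqrt(1 - 6) = 36 + 6 - sqrt(-5) - 6*I*sqrt(5) = 36 + 6 - I*sqrt(5) - 6*I*sqrt(5) = 42 - 7*I*sqrt(5))
H(W, z) = -W/2
H(125, -156) + S(-95, -177/(-57)) = -1/2*125 + (42 - 7*I*sqrt(5)) = -125/2 + (42 - 7*I*sqrt(5)) = -41/2 - 7*I*sqrt(5)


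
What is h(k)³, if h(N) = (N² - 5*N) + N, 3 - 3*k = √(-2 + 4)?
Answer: -21025/729 + 1298*√2/81 ≈ -6.1785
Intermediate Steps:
k = 1 - √2/3 (k = 1 - √(-2 + 4)/3 = 1 - √2/3 ≈ 0.52860)
h(N) = N² - 4*N
h(k)³ = ((1 - √2/3)*(-4 + (1 - √2/3)))³ = ((1 - √2/3)*(-3 - √2/3))³ = (1 - √2/3)³*(-3 - √2/3)³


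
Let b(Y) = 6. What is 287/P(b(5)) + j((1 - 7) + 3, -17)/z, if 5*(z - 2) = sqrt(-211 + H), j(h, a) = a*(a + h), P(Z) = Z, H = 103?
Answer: 5053/39 - 1275*I*sqrt(3)/26 ≈ 129.56 - 84.937*I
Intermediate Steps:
z = 2 + 6*I*sqrt(3)/5 (z = 2 + sqrt(-211 + 103)/5 = 2 + sqrt(-108)/5 = 2 + (6*I*sqrt(3))/5 = 2 + 6*I*sqrt(3)/5 ≈ 2.0 + 2.0785*I)
287/P(b(5)) + j((1 - 7) + 3, -17)/z = 287/6 + (-17*(-17 + ((1 - 7) + 3)))/(2 + 6*I*sqrt(3)/5) = 287*(1/6) + (-17*(-17 + (-6 + 3)))/(2 + 6*I*sqrt(3)/5) = 287/6 + (-17*(-17 - 3))/(2 + 6*I*sqrt(3)/5) = 287/6 + (-17*(-20))/(2 + 6*I*sqrt(3)/5) = 287/6 + 340/(2 + 6*I*sqrt(3)/5)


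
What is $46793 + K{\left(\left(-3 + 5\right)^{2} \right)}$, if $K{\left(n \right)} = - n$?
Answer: $46789$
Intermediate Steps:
$46793 + K{\left(\left(-3 + 5\right)^{2} \right)} = 46793 - \left(-3 + 5\right)^{2} = 46793 - 2^{2} = 46793 - 4 = 46789$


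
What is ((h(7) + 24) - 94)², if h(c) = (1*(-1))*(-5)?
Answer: 4225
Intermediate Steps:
h(c) = 5 (h(c) = -1*(-5) = 5)
((h(7) + 24) - 94)² = ((5 + 24) - 94)² = (29 - 94)² = (-65)² = 4225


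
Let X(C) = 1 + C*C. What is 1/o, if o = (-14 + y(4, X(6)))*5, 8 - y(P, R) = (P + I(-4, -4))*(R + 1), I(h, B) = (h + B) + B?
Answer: 1/1490 ≈ 0.00067114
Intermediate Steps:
I(h, B) = h + 2*B (I(h, B) = (B + h) + B = h + 2*B)
X(C) = 1 + C²
y(P, R) = 8 - (1 + R)*(-12 + P) (y(P, R) = 8 - (P + (-4 + 2*(-4)))*(R + 1) = 8 - (P + (-4 - 8))*(1 + R) = 8 - (P - 12)*(1 + R) = 8 - (-12 + P)*(1 + R) = 8 - (1 + R)*(-12 + P))
o = 1490 (o = (-14 + (20 - 1*4 + 12*(1 + 6²) - 1*4*(1 + 6²)))*5 = (-14 + (20 - 4 + 12*(1 + 36) - 1*4*(1 + 36)))*5 = (-14 + (20 - 4 + 12*37 - 1*4*37))*5 = (-14 + (20 - 4 + 444 - 148))*5 = (-14 + 312)*5 = 298*5 = 1490)
1/o = 1/1490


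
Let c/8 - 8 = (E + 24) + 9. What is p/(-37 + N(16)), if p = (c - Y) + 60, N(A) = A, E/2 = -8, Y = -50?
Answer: -310/21 ≈ -14.762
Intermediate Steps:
E = -16 (E = 2*(-8) = -16)
c = 200 (c = 64 + 8*((-16 + 24) + 9) = 64 + 8*(8 + 9) = 64 + 8*17 = 64 + 136 = 200)
p = 310 (p = (200 - 1*(-50)) + 60 = (200 + 50) + 60 = 250 + 60 = 310)
p/(-37 + N(16)) = 310/(-37 + 16) = 310/(-21) = -1/21*310 = -310/21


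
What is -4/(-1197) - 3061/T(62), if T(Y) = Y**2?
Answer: -3648641/4601268 ≈ -0.79296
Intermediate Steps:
-4/(-1197) - 3061/T(62) = -4/(-1197) - 3061/(62**2) = -4*(-1/1197) - 3061/3844 = 4/1197 - 3061*1/3844 = 4/1197 - 3061/3844 = -3648641/4601268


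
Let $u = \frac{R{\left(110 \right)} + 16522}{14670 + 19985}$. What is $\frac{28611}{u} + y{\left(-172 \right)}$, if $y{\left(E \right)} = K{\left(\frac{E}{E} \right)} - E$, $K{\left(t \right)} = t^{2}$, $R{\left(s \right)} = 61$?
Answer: $\frac{994383064}{16583} \approx 59964.0$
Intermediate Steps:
$u = \frac{16583}{34655}$ ($u = \frac{61 + 16522}{14670 + 19985} = \frac{16583}{34655} \approx 0.47852$)
$y{\left(E \right)} = 1 - E$ ($y{\left(E \right)} = \left(\frac{E}{E}\right)^{2} - E = 1^{2} - E = 1 - E$)
$\frac{28611}{u} + y{\left(-172 \right)} = \frac{28611}{\frac{16583}{34655}} + \left(1 - -172\right) = 28611 \cdot \frac{34655}{16583} + \left(1 + 172\right) = \frac{991514205}{16583} + 173 = \frac{994383064}{16583}$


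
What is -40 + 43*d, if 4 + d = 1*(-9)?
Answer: -599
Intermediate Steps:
d = -13 (d = -4 + 1*(-9) = -4 - 9 = -13)
-40 + 43*d = -40 + 43*(-13) = -40 - 559 = -599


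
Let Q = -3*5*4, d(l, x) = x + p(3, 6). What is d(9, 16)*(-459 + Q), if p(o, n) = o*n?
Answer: -17646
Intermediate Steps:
p(o, n) = n*o
d(l, x) = 18 + x (d(l, x) = x + 6*3 = x + 18 = 18 + x)
Q = -60 (Q = -15*4 = -60)
d(9, 16)*(-459 + Q) = (18 + 16)*(-459 - 60) = 34*(-519) = -17646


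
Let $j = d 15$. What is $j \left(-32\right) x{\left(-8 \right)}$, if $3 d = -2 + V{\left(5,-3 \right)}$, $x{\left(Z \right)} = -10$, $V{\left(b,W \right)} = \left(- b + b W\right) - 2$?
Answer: $-38400$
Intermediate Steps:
$V{\left(b,W \right)} = -2 - b + W b$ ($V{\left(b,W \right)} = \left(- b + W b\right) - 2 = -2 - b + W b$)
$d = -8$ ($d = \frac{-2 - 22}{3} = \frac{1}{3} \left(-24\right) = -8$)
$j = -120$ ($j = \left(-8\right) 15 = -120$)
$j \left(-32\right) x{\left(-8 \right)} = \left(-120\right) \left(-32\right) \left(-10\right) = 3840 \left(-10\right) = -38400$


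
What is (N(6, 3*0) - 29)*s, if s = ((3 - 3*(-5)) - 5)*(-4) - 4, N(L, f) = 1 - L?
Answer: 1904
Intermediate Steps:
s = -56 (s = ((3 + 15) - 5)*(-4) - 4 = (18 - 5)*(-4) - 4 = 13*(-4) - 4 = -52 - 4 = -56)
(N(6, 3*0) - 29)*s = ((1 - 1*6) - 29)*(-56) = ((1 - 6) - 29)*(-56) = (-5 - 29)*(-56) = -34*(-56) = 1904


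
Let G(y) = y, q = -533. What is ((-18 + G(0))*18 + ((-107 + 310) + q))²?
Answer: 427716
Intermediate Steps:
((-18 + G(0))*18 + ((-107 + 310) + q))² = ((-18 + 0)*18 + ((-107 + 310) - 533))² = (-18*18 + (203 - 533))² = (-324 - 330)² = (-654)² = 427716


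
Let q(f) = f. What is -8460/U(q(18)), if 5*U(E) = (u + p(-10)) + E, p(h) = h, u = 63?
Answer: -42300/71 ≈ -595.77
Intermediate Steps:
U(E) = 53/5 + E/5 (U(E) = ((63 - 10) + E)/5 = (53 + E)/5 = 53/5 + E/5)
-8460/U(q(18)) = -8460/(53/5 + (1/5)*18) = -8460/(53/5 + 18/5) = -8460/71/5 = -8460*5/71 = -42300/71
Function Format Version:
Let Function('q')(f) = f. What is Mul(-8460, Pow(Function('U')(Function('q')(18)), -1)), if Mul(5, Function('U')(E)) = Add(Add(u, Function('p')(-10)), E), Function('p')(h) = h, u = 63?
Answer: Rational(-42300, 71) ≈ -595.77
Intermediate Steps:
Function('U')(E) = Add(Rational(53, 5), Mul(Rational(1, 5), E)) (Function('U')(E) = Mul(Rational(1, 5), Add(Add(63, -10), E)) = Mul(Rational(1, 5), Add(53, E)) = Add(Rational(53, 5), Mul(Rational(1, 5), E)))
Mul(-8460, Pow(Function('U')(Function('q')(18)), -1)) = Mul(-8460, Pow(Add(Rational(53, 5), Mul(Rational(1, 5), 18)), -1)) = Mul(-8460, Pow(Add(Rational(53, 5), Rational(18, 5)), -1)) = Mul(-8460, Pow(Rational(71, 5), -1)) = Mul(-8460, Rational(5, 71)) = Rational(-42300, 71)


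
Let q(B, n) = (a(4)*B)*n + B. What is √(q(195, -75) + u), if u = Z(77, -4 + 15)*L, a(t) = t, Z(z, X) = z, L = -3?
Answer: 6*I*√1626 ≈ 241.94*I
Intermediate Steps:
q(B, n) = B + 4*B*n (q(B, n) = (4*B)*n + B = 4*B*n + B = B + 4*B*n)
u = -231 (u = 77*(-3) = -231)
√(q(195, -75) + u) = √(195*(1 + 4*(-75)) - 231) = √(195*(1 - 300) - 231) = √(195*(-299) - 231) = √(-58305 - 231) = √(-58536) = 6*I*√1626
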